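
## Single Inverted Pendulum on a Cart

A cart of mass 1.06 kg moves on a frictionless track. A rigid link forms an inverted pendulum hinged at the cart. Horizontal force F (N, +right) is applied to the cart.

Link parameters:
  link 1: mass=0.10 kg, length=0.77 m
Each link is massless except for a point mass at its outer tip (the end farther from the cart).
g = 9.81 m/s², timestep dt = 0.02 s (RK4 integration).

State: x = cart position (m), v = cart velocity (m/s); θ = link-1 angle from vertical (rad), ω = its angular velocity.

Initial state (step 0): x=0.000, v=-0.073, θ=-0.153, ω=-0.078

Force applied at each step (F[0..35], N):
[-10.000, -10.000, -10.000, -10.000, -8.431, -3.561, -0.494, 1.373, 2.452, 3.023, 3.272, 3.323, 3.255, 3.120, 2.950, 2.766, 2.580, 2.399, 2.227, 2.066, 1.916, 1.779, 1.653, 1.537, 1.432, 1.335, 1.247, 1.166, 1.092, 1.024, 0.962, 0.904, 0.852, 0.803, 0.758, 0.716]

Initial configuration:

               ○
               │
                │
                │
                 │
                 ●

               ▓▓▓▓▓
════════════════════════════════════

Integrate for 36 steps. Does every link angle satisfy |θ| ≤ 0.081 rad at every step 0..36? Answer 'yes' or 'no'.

apply F[0]=-10.000 → step 1: x=-0.003, v=-0.258, θ=-0.153, ω=0.121
apply F[1]=-10.000 → step 2: x=-0.010, v=-0.444, θ=-0.148, ω=0.321
apply F[2]=-10.000 → step 3: x=-0.021, v=-0.630, θ=-0.140, ω=0.523
apply F[3]=-10.000 → step 4: x=-0.036, v=-0.816, θ=-0.127, ω=0.729
apply F[4]=-8.431 → step 5: x=-0.053, v=-0.973, θ=-0.111, ω=0.900
apply F[5]=-3.561 → step 6: x=-0.074, v=-1.038, θ=-0.092, ω=0.959
apply F[6]=-0.494 → step 7: x=-0.094, v=-1.046, θ=-0.073, ω=0.948
apply F[7]=+1.373 → step 8: x=-0.115, v=-1.019, θ=-0.055, ω=0.897
apply F[8]=+2.452 → step 9: x=-0.135, v=-0.972, θ=-0.038, ω=0.824
apply F[9]=+3.023 → step 10: x=-0.154, v=-0.914, θ=-0.022, ω=0.742
apply F[10]=+3.272 → step 11: x=-0.171, v=-0.852, θ=-0.008, ω=0.658
apply F[11]=+3.323 → step 12: x=-0.188, v=-0.789, θ=0.004, ω=0.576
apply F[12]=+3.255 → step 13: x=-0.203, v=-0.728, θ=0.015, ω=0.499
apply F[13]=+3.120 → step 14: x=-0.217, v=-0.670, θ=0.024, ω=0.428
apply F[14]=+2.950 → step 15: x=-0.230, v=-0.615, θ=0.032, ω=0.364
apply F[15]=+2.766 → step 16: x=-0.242, v=-0.563, θ=0.039, ω=0.306
apply F[16]=+2.580 → step 17: x=-0.252, v=-0.515, θ=0.045, ω=0.254
apply F[17]=+2.399 → step 18: x=-0.262, v=-0.471, θ=0.049, ω=0.209
apply F[18]=+2.227 → step 19: x=-0.271, v=-0.430, θ=0.053, ω=0.168
apply F[19]=+2.066 → step 20: x=-0.279, v=-0.392, θ=0.056, ω=0.133
apply F[20]=+1.916 → step 21: x=-0.287, v=-0.357, θ=0.058, ω=0.102
apply F[21]=+1.779 → step 22: x=-0.294, v=-0.324, θ=0.060, ω=0.075
apply F[22]=+1.653 → step 23: x=-0.300, v=-0.294, θ=0.061, ω=0.052
apply F[23]=+1.537 → step 24: x=-0.306, v=-0.266, θ=0.062, ω=0.031
apply F[24]=+1.432 → step 25: x=-0.311, v=-0.240, θ=0.063, ω=0.014
apply F[25]=+1.335 → step 26: x=-0.315, v=-0.216, θ=0.063, ω=-0.002
apply F[26]=+1.247 → step 27: x=-0.319, v=-0.194, θ=0.063, ω=-0.015
apply F[27]=+1.166 → step 28: x=-0.323, v=-0.173, θ=0.062, ω=-0.026
apply F[28]=+1.092 → step 29: x=-0.326, v=-0.154, θ=0.062, ω=-0.035
apply F[29]=+1.024 → step 30: x=-0.329, v=-0.136, θ=0.061, ω=-0.043
apply F[30]=+0.962 → step 31: x=-0.332, v=-0.119, θ=0.060, ω=-0.050
apply F[31]=+0.904 → step 32: x=-0.334, v=-0.103, θ=0.059, ω=-0.055
apply F[32]=+0.852 → step 33: x=-0.336, v=-0.088, θ=0.058, ω=-0.060
apply F[33]=+0.803 → step 34: x=-0.337, v=-0.074, θ=0.056, ω=-0.064
apply F[34]=+0.758 → step 35: x=-0.339, v=-0.060, θ=0.055, ω=-0.067
apply F[35]=+0.716 → step 36: x=-0.340, v=-0.048, θ=0.054, ω=-0.069
Max |angle| over trajectory = 0.153 rad; bound = 0.081 → exceeded.

Answer: no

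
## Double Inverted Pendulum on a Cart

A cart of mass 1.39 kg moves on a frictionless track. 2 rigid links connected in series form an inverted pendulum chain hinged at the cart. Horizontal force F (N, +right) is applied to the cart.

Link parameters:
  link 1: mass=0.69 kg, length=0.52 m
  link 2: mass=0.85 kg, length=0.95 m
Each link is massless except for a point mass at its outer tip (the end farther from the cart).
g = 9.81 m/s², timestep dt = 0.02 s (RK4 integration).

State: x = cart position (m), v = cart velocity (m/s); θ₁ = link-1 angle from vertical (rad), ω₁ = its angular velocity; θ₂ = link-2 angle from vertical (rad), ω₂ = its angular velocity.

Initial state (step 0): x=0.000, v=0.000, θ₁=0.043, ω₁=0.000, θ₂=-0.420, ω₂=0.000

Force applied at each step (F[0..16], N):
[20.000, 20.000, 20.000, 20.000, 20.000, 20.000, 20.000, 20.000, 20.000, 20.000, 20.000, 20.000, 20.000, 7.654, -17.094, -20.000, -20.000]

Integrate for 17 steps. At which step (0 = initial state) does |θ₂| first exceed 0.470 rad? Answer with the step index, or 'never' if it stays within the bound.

apply F[0]=+20.000 → step 1: x=0.003, v=0.280, θ₁=0.039, ω₁=-0.365, θ₂=-0.422, ω₂=-0.174
apply F[1]=+20.000 → step 2: x=0.011, v=0.562, θ₁=0.028, ω₁=-0.741, θ₂=-0.427, ω₂=-0.343
apply F[2]=+20.000 → step 3: x=0.025, v=0.846, θ₁=0.010, ω₁=-1.138, θ₂=-0.435, ω₂=-0.502
apply F[3]=+20.000 → step 4: x=0.045, v=1.134, θ₁=-0.017, ω₁=-1.568, θ₂=-0.447, ω₂=-0.643
apply F[4]=+20.000 → step 5: x=0.071, v=1.427, θ₁=-0.053, ω₁=-2.039, θ₂=-0.461, ω₂=-0.760
apply F[5]=+20.000 → step 6: x=0.102, v=1.722, θ₁=-0.099, ω₁=-2.560, θ₂=-0.477, ω₂=-0.845
apply F[6]=+20.000 → step 7: x=0.140, v=2.018, θ₁=-0.156, ω₁=-3.132, θ₂=-0.495, ω₂=-0.892
apply F[7]=+20.000 → step 8: x=0.183, v=2.306, θ₁=-0.225, ω₁=-3.748, θ₂=-0.512, ω₂=-0.898
apply F[8]=+20.000 → step 9: x=0.232, v=2.577, θ₁=-0.306, ω₁=-4.386, θ₂=-0.530, ω₂=-0.864
apply F[9]=+20.000 → step 10: x=0.286, v=2.815, θ₁=-0.400, ω₁=-5.003, θ₂=-0.547, ω₂=-0.809
apply F[10]=+20.000 → step 11: x=0.344, v=3.005, θ₁=-0.506, ω₁=-5.545, θ₂=-0.563, ω₂=-0.762
apply F[11]=+20.000 → step 12: x=0.406, v=3.140, θ₁=-0.621, ω₁=-5.970, θ₂=-0.578, ω₂=-0.758
apply F[12]=+20.000 → step 13: x=0.469, v=3.223, θ₁=-0.744, ω₁=-6.264, θ₂=-0.593, ω₂=-0.825
apply F[13]=+7.654 → step 14: x=0.533, v=3.154, θ₁=-0.870, ω₁=-6.337, θ₂=-0.611, ω₂=-0.932
apply F[14]=-17.094 → step 15: x=0.593, v=2.857, θ₁=-0.996, ω₁=-6.253, θ₂=-0.630, ω₂=-0.974
apply F[15]=-20.000 → step 16: x=0.647, v=2.537, θ₁=-1.120, ω₁=-6.243, θ₂=-0.650, ω₂=-1.005
apply F[16]=-20.000 → step 17: x=0.695, v=2.214, θ₁=-1.246, ω₁=-6.312, θ₂=-0.670, ω₂=-1.046
|θ₂| = 0.477 > 0.470 first at step 6.

Answer: 6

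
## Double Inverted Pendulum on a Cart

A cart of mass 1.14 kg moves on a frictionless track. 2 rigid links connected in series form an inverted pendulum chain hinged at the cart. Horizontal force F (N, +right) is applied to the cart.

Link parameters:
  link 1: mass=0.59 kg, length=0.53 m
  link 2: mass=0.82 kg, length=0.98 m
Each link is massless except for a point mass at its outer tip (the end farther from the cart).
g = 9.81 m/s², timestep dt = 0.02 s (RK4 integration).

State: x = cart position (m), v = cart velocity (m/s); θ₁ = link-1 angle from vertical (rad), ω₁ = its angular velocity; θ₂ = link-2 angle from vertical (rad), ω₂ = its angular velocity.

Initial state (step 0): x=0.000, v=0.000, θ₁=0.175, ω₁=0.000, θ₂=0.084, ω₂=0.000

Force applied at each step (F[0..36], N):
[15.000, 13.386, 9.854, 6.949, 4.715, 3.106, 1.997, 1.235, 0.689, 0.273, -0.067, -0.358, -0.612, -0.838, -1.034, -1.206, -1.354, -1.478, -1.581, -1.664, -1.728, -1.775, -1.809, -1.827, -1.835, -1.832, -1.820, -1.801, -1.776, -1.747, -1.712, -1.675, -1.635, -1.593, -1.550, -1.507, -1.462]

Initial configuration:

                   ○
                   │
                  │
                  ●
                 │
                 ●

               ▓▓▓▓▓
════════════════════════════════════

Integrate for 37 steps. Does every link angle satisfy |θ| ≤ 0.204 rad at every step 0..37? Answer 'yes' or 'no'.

Answer: yes

Derivation:
apply F[0]=+15.000 → step 1: x=0.002, v=0.214, θ₁=0.172, ω₁=-0.281, θ₂=0.083, ω₂=-0.050
apply F[1]=+13.386 → step 2: x=0.008, v=0.403, θ₁=0.164, ω₁=-0.521, θ₂=0.082, ω₂=-0.096
apply F[2]=+9.854 → step 3: x=0.018, v=0.535, θ₁=0.152, ω₁=-0.666, θ₂=0.080, ω₂=-0.136
apply F[3]=+6.949 → step 4: x=0.029, v=0.622, θ₁=0.138, ω₁=-0.738, θ₂=0.077, ω₂=-0.168
apply F[4]=+4.715 → step 5: x=0.042, v=0.673, θ₁=0.123, ω₁=-0.757, θ₂=0.073, ω₂=-0.195
apply F[5]=+3.106 → step 6: x=0.056, v=0.700, θ₁=0.108, ω₁=-0.743, θ₂=0.069, ω₂=-0.216
apply F[6]=+1.997 → step 7: x=0.070, v=0.711, θ₁=0.094, ω₁=-0.710, θ₂=0.064, ω₂=-0.232
apply F[7]=+1.235 → step 8: x=0.084, v=0.713, θ₁=0.080, ω₁=-0.667, θ₂=0.060, ω₂=-0.243
apply F[8]=+0.689 → step 9: x=0.098, v=0.707, θ₁=0.067, ω₁=-0.622, θ₂=0.055, ω₂=-0.251
apply F[9]=+0.273 → step 10: x=0.113, v=0.698, θ₁=0.055, ω₁=-0.577, θ₂=0.050, ω₂=-0.255
apply F[10]=-0.067 → step 11: x=0.126, v=0.685, θ₁=0.044, ω₁=-0.533, θ₂=0.045, ω₂=-0.257
apply F[11]=-0.358 → step 12: x=0.140, v=0.669, θ₁=0.034, ω₁=-0.490, θ₂=0.039, ω₂=-0.255
apply F[12]=-0.612 → step 13: x=0.153, v=0.652, θ₁=0.025, ω₁=-0.450, θ₂=0.034, ω₂=-0.252
apply F[13]=-0.838 → step 14: x=0.166, v=0.632, θ₁=0.016, ω₁=-0.411, θ₂=0.029, ω₂=-0.246
apply F[14]=-1.034 → step 15: x=0.178, v=0.611, θ₁=0.008, ω₁=-0.374, θ₂=0.024, ω₂=-0.239
apply F[15]=-1.206 → step 16: x=0.190, v=0.589, θ₁=0.001, ω₁=-0.339, θ₂=0.020, ω₂=-0.231
apply F[16]=-1.354 → step 17: x=0.202, v=0.565, θ₁=-0.005, ω₁=-0.306, θ₂=0.015, ω₂=-0.222
apply F[17]=-1.478 → step 18: x=0.213, v=0.541, θ₁=-0.011, ω₁=-0.275, θ₂=0.011, ω₂=-0.212
apply F[18]=-1.581 → step 19: x=0.224, v=0.517, θ₁=-0.016, ω₁=-0.245, θ₂=0.007, ω₂=-0.201
apply F[19]=-1.664 → step 20: x=0.234, v=0.492, θ₁=-0.021, ω₁=-0.218, θ₂=0.003, ω₂=-0.190
apply F[20]=-1.728 → step 21: x=0.243, v=0.468, θ₁=-0.025, ω₁=-0.192, θ₂=-0.001, ω₂=-0.178
apply F[21]=-1.775 → step 22: x=0.252, v=0.443, θ₁=-0.029, ω₁=-0.168, θ₂=-0.004, ω₂=-0.167
apply F[22]=-1.809 → step 23: x=0.261, v=0.419, θ₁=-0.032, ω₁=-0.145, θ₂=-0.007, ω₂=-0.155
apply F[23]=-1.827 → step 24: x=0.269, v=0.395, θ₁=-0.034, ω₁=-0.125, θ₂=-0.010, ω₂=-0.144
apply F[24]=-1.835 → step 25: x=0.277, v=0.371, θ₁=-0.037, ω₁=-0.106, θ₂=-0.013, ω₂=-0.132
apply F[25]=-1.832 → step 26: x=0.284, v=0.348, θ₁=-0.039, ω₁=-0.088, θ₂=-0.016, ω₂=-0.121
apply F[26]=-1.820 → step 27: x=0.291, v=0.326, θ₁=-0.040, ω₁=-0.072, θ₂=-0.018, ω₂=-0.110
apply F[27]=-1.801 → step 28: x=0.297, v=0.304, θ₁=-0.042, ω₁=-0.058, θ₂=-0.020, ω₂=-0.100
apply F[28]=-1.776 → step 29: x=0.303, v=0.283, θ₁=-0.043, ω₁=-0.045, θ₂=-0.022, ω₂=-0.090
apply F[29]=-1.747 → step 30: x=0.308, v=0.263, θ₁=-0.043, ω₁=-0.033, θ₂=-0.024, ω₂=-0.080
apply F[30]=-1.712 → step 31: x=0.313, v=0.244, θ₁=-0.044, ω₁=-0.023, θ₂=-0.025, ω₂=-0.071
apply F[31]=-1.675 → step 32: x=0.318, v=0.225, θ₁=-0.044, ω₁=-0.013, θ₂=-0.027, ω₂=-0.062
apply F[32]=-1.635 → step 33: x=0.322, v=0.207, θ₁=-0.044, ω₁=-0.005, θ₂=-0.028, ω₂=-0.054
apply F[33]=-1.593 → step 34: x=0.326, v=0.190, θ₁=-0.044, ω₁=0.003, θ₂=-0.029, ω₂=-0.046
apply F[34]=-1.550 → step 35: x=0.330, v=0.173, θ₁=-0.044, ω₁=0.009, θ₂=-0.030, ω₂=-0.039
apply F[35]=-1.507 → step 36: x=0.333, v=0.158, θ₁=-0.044, ω₁=0.015, θ₂=-0.030, ω₂=-0.032
apply F[36]=-1.462 → step 37: x=0.336, v=0.143, θ₁=-0.044, ω₁=0.020, θ₂=-0.031, ω₂=-0.026
Max |angle| over trajectory = 0.175 rad; bound = 0.204 → within bound.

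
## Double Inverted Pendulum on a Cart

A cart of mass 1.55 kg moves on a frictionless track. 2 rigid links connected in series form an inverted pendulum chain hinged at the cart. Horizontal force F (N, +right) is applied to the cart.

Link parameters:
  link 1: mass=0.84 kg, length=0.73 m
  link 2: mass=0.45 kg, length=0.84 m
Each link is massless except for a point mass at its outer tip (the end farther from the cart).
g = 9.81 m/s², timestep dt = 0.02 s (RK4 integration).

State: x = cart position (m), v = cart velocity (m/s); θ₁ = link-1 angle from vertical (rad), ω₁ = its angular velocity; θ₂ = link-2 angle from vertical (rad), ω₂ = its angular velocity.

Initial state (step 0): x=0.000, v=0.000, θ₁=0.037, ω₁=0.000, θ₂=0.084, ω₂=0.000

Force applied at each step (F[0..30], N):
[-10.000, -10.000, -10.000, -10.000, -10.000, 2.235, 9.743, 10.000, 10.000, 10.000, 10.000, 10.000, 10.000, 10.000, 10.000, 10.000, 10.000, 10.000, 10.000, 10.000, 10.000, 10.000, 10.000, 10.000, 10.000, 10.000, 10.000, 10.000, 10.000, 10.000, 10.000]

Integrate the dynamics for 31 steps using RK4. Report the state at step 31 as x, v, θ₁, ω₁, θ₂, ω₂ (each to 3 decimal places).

Answer: x=0.222, v=1.697, θ₁=0.216, ω₁=-0.208, θ₂=-0.175, ω₂=-1.581

Derivation:
apply F[0]=-10.000 → step 1: x=-0.001, v=-0.135, θ₁=0.039, ω₁=0.188, θ₂=0.084, ω₂=0.016
apply F[1]=-10.000 → step 2: x=-0.005, v=-0.271, θ₁=0.045, ω₁=0.379, θ₂=0.085, ω₂=0.031
apply F[2]=-10.000 → step 3: x=-0.012, v=-0.407, θ₁=0.054, ω₁=0.574, θ₂=0.085, ω₂=0.043
apply F[3]=-10.000 → step 4: x=-0.022, v=-0.545, θ₁=0.068, ω₁=0.776, θ₂=0.086, ω₂=0.052
apply F[4]=-10.000 → step 5: x=-0.034, v=-0.685, θ₁=0.085, ω₁=0.986, θ₂=0.087, ω₂=0.055
apply F[5]=+2.235 → step 6: x=-0.048, v=-0.671, θ₁=0.105, ω₁=0.993, θ₂=0.089, ω₂=0.053
apply F[6]=+9.743 → step 7: x=-0.060, v=-0.564, θ₁=0.124, ω₁=0.881, θ₂=0.089, ω₂=0.044
apply F[7]=+10.000 → step 8: x=-0.070, v=-0.456, θ₁=0.140, ω₁=0.777, θ₂=0.090, ω₂=0.028
apply F[8]=+10.000 → step 9: x=-0.078, v=-0.352, θ₁=0.155, ω₁=0.684, θ₂=0.091, ω₂=0.007
apply F[9]=+10.000 → step 10: x=-0.084, v=-0.250, θ₁=0.168, ω₁=0.600, θ₂=0.090, ω₂=-0.019
apply F[10]=+10.000 → step 11: x=-0.088, v=-0.151, θ₁=0.179, ω₁=0.524, θ₂=0.090, ω₂=-0.050
apply F[11]=+10.000 → step 12: x=-0.090, v=-0.053, θ₁=0.189, ω₁=0.456, θ₂=0.088, ω₂=-0.086
apply F[12]=+10.000 → step 13: x=-0.090, v=0.043, θ₁=0.197, ω₁=0.395, θ₂=0.086, ω₂=-0.126
apply F[13]=+10.000 → step 14: x=-0.089, v=0.138, θ₁=0.205, ω₁=0.339, θ₂=0.083, ω₂=-0.170
apply F[14]=+10.000 → step 15: x=-0.085, v=0.231, θ₁=0.211, ω₁=0.288, θ₂=0.080, ω₂=-0.217
apply F[15]=+10.000 → step 16: x=-0.079, v=0.323, θ₁=0.216, ω₁=0.242, θ₂=0.075, ω₂=-0.269
apply F[16]=+10.000 → step 17: x=-0.072, v=0.415, θ₁=0.220, ω₁=0.200, θ₂=0.069, ω₂=-0.325
apply F[17]=+10.000 → step 18: x=-0.063, v=0.506, θ₁=0.224, ω₁=0.161, θ₂=0.062, ω₂=-0.384
apply F[18]=+10.000 → step 19: x=-0.052, v=0.596, θ₁=0.227, ω₁=0.125, θ₂=0.053, ω₂=-0.447
apply F[19]=+10.000 → step 20: x=-0.039, v=0.687, θ₁=0.229, ω₁=0.091, θ₂=0.044, ω₂=-0.515
apply F[20]=+10.000 → step 21: x=-0.024, v=0.777, θ₁=0.231, ω₁=0.060, θ₂=0.033, ω₂=-0.586
apply F[21]=+10.000 → step 22: x=-0.008, v=0.867, θ₁=0.232, ω₁=0.031, θ₂=0.020, ω₂=-0.662
apply F[22]=+10.000 → step 23: x=0.010, v=0.957, θ₁=0.232, ω₁=0.004, θ₂=0.006, ω₂=-0.743
apply F[23]=+10.000 → step 24: x=0.031, v=1.047, θ₁=0.232, ω₁=-0.023, θ₂=-0.009, ω₂=-0.828
apply F[24]=+10.000 → step 25: x=0.052, v=1.138, θ₁=0.231, ω₁=-0.048, θ₂=-0.027, ω₂=-0.919
apply F[25]=+10.000 → step 26: x=0.076, v=1.229, θ₁=0.230, ω₁=-0.074, θ₂=-0.046, ω₂=-1.015
apply F[26]=+10.000 → step 27: x=0.102, v=1.321, θ₁=0.228, ω₁=-0.099, θ₂=-0.068, ω₂=-1.117
apply F[27]=+10.000 → step 28: x=0.129, v=1.413, θ₁=0.226, ω₁=-0.124, θ₂=-0.091, ω₂=-1.224
apply F[28]=+10.000 → step 29: x=0.158, v=1.507, θ₁=0.223, ω₁=-0.150, θ₂=-0.117, ω₂=-1.337
apply F[29]=+10.000 → step 30: x=0.189, v=1.601, θ₁=0.220, ω₁=-0.178, θ₂=-0.145, ω₂=-1.456
apply F[30]=+10.000 → step 31: x=0.222, v=1.697, θ₁=0.216, ω₁=-0.208, θ₂=-0.175, ω₂=-1.581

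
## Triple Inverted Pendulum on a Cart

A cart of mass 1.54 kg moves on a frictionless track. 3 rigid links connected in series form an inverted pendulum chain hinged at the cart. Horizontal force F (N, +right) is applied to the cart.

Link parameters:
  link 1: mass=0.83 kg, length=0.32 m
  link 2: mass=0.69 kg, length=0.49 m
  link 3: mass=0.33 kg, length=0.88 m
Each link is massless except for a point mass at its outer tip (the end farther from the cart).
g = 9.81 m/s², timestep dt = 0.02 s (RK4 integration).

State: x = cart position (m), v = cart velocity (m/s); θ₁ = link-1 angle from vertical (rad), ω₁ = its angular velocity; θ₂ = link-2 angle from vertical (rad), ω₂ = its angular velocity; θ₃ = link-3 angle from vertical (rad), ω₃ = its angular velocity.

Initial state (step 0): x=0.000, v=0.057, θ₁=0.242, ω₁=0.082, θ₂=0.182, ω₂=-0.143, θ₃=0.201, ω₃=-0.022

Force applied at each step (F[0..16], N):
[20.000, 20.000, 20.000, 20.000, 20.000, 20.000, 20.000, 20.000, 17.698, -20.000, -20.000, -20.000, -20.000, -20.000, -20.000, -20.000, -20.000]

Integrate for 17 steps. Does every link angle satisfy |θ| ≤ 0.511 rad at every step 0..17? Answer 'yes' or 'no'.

apply F[0]=+20.000 → step 1: x=0.003, v=0.249, θ₁=0.240, ω₁=-0.299, θ₂=0.178, ω₂=-0.213, θ₃=0.201, ω₃=-0.014
apply F[1]=+20.000 → step 2: x=0.010, v=0.444, θ₁=0.230, ω₁=-0.694, θ₂=0.173, ω₂=-0.282, θ₃=0.200, ω₃=-0.004
apply F[2]=+20.000 → step 3: x=0.021, v=0.643, θ₁=0.212, ω₁=-1.122, θ₂=0.167, ω₂=-0.341, θ₃=0.200, ω₃=0.007
apply F[3]=+20.000 → step 4: x=0.036, v=0.850, θ₁=0.185, ω₁=-1.606, θ₂=0.160, ω₂=-0.385, θ₃=0.201, ω₃=0.021
apply F[4]=+20.000 → step 5: x=0.055, v=1.069, θ₁=0.147, ω₁=-2.170, θ₂=0.152, ω₂=-0.404, θ₃=0.201, ω₃=0.036
apply F[5]=+20.000 → step 6: x=0.079, v=1.302, θ₁=0.097, ω₁=-2.833, θ₂=0.144, ω₂=-0.394, θ₃=0.202, ω₃=0.052
apply F[6]=+20.000 → step 7: x=0.107, v=1.550, θ₁=0.033, ω₁=-3.605, θ₂=0.136, ω₂=-0.355, θ₃=0.203, ω₃=0.067
apply F[7]=+20.000 → step 8: x=0.141, v=1.809, θ₁=-0.048, ω₁=-4.464, θ₂=0.130, ω₂=-0.308, θ₃=0.205, ω₃=0.078
apply F[8]=+17.698 → step 9: x=0.179, v=2.041, θ₁=-0.145, ω₁=-5.256, θ₂=0.124, ω₂=-0.291, θ₃=0.206, ω₃=0.080
apply F[9]=-20.000 → step 10: x=0.218, v=1.798, θ₁=-0.244, ω₁=-4.714, θ₂=0.119, ω₂=-0.194, θ₃=0.208, ω₃=0.090
apply F[10]=-20.000 → step 11: x=0.251, v=1.574, θ₁=-0.335, ω₁=-4.357, θ₂=0.117, ω₂=-0.019, θ₃=0.210, ω₃=0.104
apply F[11]=-20.000 → step 12: x=0.281, v=1.364, θ₁=-0.419, ω₁=-4.154, θ₂=0.119, ω₂=0.215, θ₃=0.212, ω₃=0.120
apply F[12]=-20.000 → step 13: x=0.306, v=1.164, θ₁=-0.502, ω₁=-4.067, θ₂=0.126, ω₂=0.491, θ₃=0.215, ω₃=0.134
apply F[13]=-20.000 → step 14: x=0.327, v=0.972, θ₁=-0.583, ω₁=-4.065, θ₂=0.138, ω₂=0.791, θ₃=0.218, ω₃=0.146
apply F[14]=-20.000 → step 15: x=0.345, v=0.782, θ₁=-0.665, ω₁=-4.122, θ₂=0.157, ω₂=1.102, θ₃=0.221, ω₃=0.154
apply F[15]=-20.000 → step 16: x=0.358, v=0.593, θ₁=-0.748, ω₁=-4.218, θ₂=0.182, ω₂=1.414, θ₃=0.224, ω₃=0.159
apply F[16]=-20.000 → step 17: x=0.368, v=0.401, θ₁=-0.833, ω₁=-4.341, θ₂=0.214, ω₂=1.718, θ₃=0.227, ω₃=0.160
Max |angle| over trajectory = 0.833 rad; bound = 0.511 → exceeded.

Answer: no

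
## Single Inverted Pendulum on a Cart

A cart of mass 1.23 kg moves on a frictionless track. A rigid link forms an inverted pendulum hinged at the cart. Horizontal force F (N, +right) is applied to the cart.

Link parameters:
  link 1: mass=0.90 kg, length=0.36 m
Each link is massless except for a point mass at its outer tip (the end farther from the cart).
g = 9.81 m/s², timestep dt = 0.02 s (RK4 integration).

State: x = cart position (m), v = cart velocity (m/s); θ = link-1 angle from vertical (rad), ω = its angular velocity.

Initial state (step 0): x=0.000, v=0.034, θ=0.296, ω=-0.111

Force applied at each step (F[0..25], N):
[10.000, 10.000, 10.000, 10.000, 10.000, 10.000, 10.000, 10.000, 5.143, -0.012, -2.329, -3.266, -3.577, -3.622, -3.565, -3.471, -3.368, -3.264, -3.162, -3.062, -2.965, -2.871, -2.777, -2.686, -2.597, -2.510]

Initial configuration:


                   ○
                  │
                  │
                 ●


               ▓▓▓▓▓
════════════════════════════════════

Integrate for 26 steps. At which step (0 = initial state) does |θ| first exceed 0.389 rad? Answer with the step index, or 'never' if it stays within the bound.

apply F[0]=+10.000 → step 1: x=0.002, v=0.150, θ=0.292, ω=-0.260
apply F[1]=+10.000 → step 2: x=0.006, v=0.266, θ=0.286, ω=-0.415
apply F[2]=+10.000 → step 3: x=0.012, v=0.384, θ=0.276, ω=-0.579
apply F[3]=+10.000 → step 4: x=0.021, v=0.505, θ=0.262, ω=-0.756
apply F[4]=+10.000 → step 5: x=0.033, v=0.628, θ=0.245, ω=-0.950
apply F[5]=+10.000 → step 6: x=0.047, v=0.754, θ=0.224, ω=-1.165
apply F[6]=+10.000 → step 7: x=0.063, v=0.885, θ=0.198, ω=-1.405
apply F[7]=+10.000 → step 8: x=0.082, v=1.020, θ=0.168, ω=-1.676
apply F[8]=+5.143 → step 9: x=0.103, v=1.084, θ=0.133, ω=-1.769
apply F[9]=-0.012 → step 10: x=0.124, v=1.069, θ=0.099, ω=-1.665
apply F[10]=-2.329 → step 11: x=0.145, v=1.021, θ=0.068, ω=-1.486
apply F[11]=-3.266 → step 12: x=0.165, v=0.961, θ=0.040, ω=-1.291
apply F[12]=-3.577 → step 13: x=0.184, v=0.899, θ=0.016, ω=-1.104
apply F[13]=-3.622 → step 14: x=0.201, v=0.839, θ=-0.004, ω=-0.935
apply F[14]=-3.565 → step 15: x=0.217, v=0.783, θ=-0.022, ω=-0.787
apply F[15]=-3.471 → step 16: x=0.233, v=0.731, θ=-0.036, ω=-0.657
apply F[16]=-3.368 → step 17: x=0.247, v=0.682, θ=-0.048, ω=-0.545
apply F[17]=-3.264 → step 18: x=0.260, v=0.637, θ=-0.058, ω=-0.448
apply F[18]=-3.162 → step 19: x=0.272, v=0.594, θ=-0.066, ω=-0.364
apply F[19]=-3.062 → step 20: x=0.284, v=0.555, θ=-0.073, ω=-0.292
apply F[20]=-2.965 → step 21: x=0.294, v=0.517, θ=-0.078, ω=-0.229
apply F[21]=-2.871 → step 22: x=0.304, v=0.482, θ=-0.082, ω=-0.175
apply F[22]=-2.777 → step 23: x=0.314, v=0.449, θ=-0.085, ω=-0.129
apply F[23]=-2.686 → step 24: x=0.322, v=0.418, θ=-0.087, ω=-0.090
apply F[24]=-2.597 → step 25: x=0.330, v=0.388, θ=-0.089, ω=-0.056
apply F[25]=-2.510 → step 26: x=0.338, v=0.360, θ=-0.089, ω=-0.027
max |θ| = 0.296 ≤ 0.389 over all 27 states.

Answer: never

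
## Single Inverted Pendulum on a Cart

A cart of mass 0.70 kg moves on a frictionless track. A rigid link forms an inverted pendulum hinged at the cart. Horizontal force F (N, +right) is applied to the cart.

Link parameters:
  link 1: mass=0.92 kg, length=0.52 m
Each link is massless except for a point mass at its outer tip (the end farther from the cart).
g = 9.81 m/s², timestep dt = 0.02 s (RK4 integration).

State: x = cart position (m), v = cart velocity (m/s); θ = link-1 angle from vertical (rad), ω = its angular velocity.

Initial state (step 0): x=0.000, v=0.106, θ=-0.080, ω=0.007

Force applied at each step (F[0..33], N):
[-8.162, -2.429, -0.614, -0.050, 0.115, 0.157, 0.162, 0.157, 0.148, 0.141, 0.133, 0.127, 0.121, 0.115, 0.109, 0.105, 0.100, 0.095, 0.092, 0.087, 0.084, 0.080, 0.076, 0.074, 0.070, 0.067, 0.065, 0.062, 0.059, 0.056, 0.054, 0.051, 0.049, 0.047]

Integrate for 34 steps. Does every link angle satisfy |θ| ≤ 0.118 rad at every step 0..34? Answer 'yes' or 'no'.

apply F[0]=-8.162 → step 1: x=0.000, v=-0.105, θ=-0.076, ω=0.382
apply F[1]=-2.429 → step 2: x=-0.003, v=-0.156, θ=-0.068, ω=0.453
apply F[2]=-0.614 → step 3: x=-0.006, v=-0.157, θ=-0.059, ω=0.431
apply F[3]=-0.050 → step 4: x=-0.009, v=-0.145, θ=-0.051, ω=0.387
apply F[4]=+0.115 → step 5: x=-0.011, v=-0.130, θ=-0.044, ω=0.340
apply F[5]=+0.157 → step 6: x=-0.014, v=-0.115, θ=-0.037, ω=0.296
apply F[6]=+0.162 → step 7: x=-0.016, v=-0.101, θ=-0.032, ω=0.257
apply F[7]=+0.157 → step 8: x=-0.018, v=-0.090, θ=-0.027, ω=0.223
apply F[8]=+0.148 → step 9: x=-0.020, v=-0.079, θ=-0.023, ω=0.194
apply F[9]=+0.141 → step 10: x=-0.021, v=-0.070, θ=-0.019, ω=0.168
apply F[10]=+0.133 → step 11: x=-0.022, v=-0.061, θ=-0.016, ω=0.145
apply F[11]=+0.127 → step 12: x=-0.024, v=-0.054, θ=-0.013, ω=0.126
apply F[12]=+0.121 → step 13: x=-0.025, v=-0.047, θ=-0.011, ω=0.108
apply F[13]=+0.115 → step 14: x=-0.026, v=-0.042, θ=-0.009, ω=0.093
apply F[14]=+0.109 → step 15: x=-0.026, v=-0.036, θ=-0.007, ω=0.080
apply F[15]=+0.105 → step 16: x=-0.027, v=-0.032, θ=-0.006, ω=0.069
apply F[16]=+0.100 → step 17: x=-0.028, v=-0.028, θ=-0.004, ω=0.059
apply F[17]=+0.095 → step 18: x=-0.028, v=-0.024, θ=-0.003, ω=0.051
apply F[18]=+0.092 → step 19: x=-0.029, v=-0.020, θ=-0.002, ω=0.043
apply F[19]=+0.087 → step 20: x=-0.029, v=-0.018, θ=-0.002, ω=0.037
apply F[20]=+0.084 → step 21: x=-0.029, v=-0.015, θ=-0.001, ω=0.031
apply F[21]=+0.080 → step 22: x=-0.030, v=-0.012, θ=-0.000, ω=0.026
apply F[22]=+0.076 → step 23: x=-0.030, v=-0.010, θ=0.000, ω=0.022
apply F[23]=+0.074 → step 24: x=-0.030, v=-0.008, θ=0.001, ω=0.018
apply F[24]=+0.070 → step 25: x=-0.030, v=-0.006, θ=0.001, ω=0.015
apply F[25]=+0.067 → step 26: x=-0.030, v=-0.005, θ=0.001, ω=0.012
apply F[26]=+0.065 → step 27: x=-0.030, v=-0.003, θ=0.001, ω=0.010
apply F[27]=+0.062 → step 28: x=-0.030, v=-0.002, θ=0.002, ω=0.008
apply F[28]=+0.059 → step 29: x=-0.030, v=-0.001, θ=0.002, ω=0.006
apply F[29]=+0.056 → step 30: x=-0.030, v=0.001, θ=0.002, ω=0.005
apply F[30]=+0.054 → step 31: x=-0.030, v=0.002, θ=0.002, ω=0.003
apply F[31]=+0.051 → step 32: x=-0.030, v=0.003, θ=0.002, ω=0.002
apply F[32]=+0.049 → step 33: x=-0.030, v=0.003, θ=0.002, ω=0.001
apply F[33]=+0.047 → step 34: x=-0.030, v=0.004, θ=0.002, ω=0.000
Max |angle| over trajectory = 0.080 rad; bound = 0.118 → within bound.

Answer: yes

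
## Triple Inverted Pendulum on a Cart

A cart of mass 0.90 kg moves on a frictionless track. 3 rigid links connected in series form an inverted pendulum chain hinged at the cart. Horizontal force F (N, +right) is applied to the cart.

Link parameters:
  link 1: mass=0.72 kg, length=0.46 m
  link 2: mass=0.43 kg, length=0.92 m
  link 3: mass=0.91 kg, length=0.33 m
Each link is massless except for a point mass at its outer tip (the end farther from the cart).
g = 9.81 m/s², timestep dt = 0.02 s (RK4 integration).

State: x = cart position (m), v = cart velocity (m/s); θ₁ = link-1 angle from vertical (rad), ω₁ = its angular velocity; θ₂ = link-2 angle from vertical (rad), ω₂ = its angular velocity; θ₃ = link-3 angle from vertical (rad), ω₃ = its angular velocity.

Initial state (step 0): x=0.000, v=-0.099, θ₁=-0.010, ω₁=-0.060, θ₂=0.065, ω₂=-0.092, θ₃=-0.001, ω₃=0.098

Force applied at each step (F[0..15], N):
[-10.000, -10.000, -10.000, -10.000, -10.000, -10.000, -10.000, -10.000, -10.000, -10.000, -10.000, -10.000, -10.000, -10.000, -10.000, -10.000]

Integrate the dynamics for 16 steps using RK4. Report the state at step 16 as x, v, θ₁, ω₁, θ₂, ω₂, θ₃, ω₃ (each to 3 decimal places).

apply F[0]=-10.000 → step 1: x=-0.004, v=-0.317, θ₁=-0.007, ω₁=0.353, θ₂=0.064, ω₂=-0.019, θ₃=-0.000, ω₃=-0.020
apply F[1]=-10.000 → step 2: x=-0.013, v=-0.538, θ₁=0.004, ω₁=0.782, θ₂=0.064, ω₂=0.049, θ₃=-0.002, ω₃=-0.136
apply F[2]=-10.000 → step 3: x=-0.026, v=-0.766, θ₁=0.024, ω₁=1.245, θ₂=0.066, ω₂=0.106, θ₃=-0.006, ω₃=-0.253
apply F[3]=-10.000 → step 4: x=-0.043, v=-1.003, θ₁=0.054, ω₁=1.757, θ₂=0.068, ω₂=0.149, θ₃=-0.012, ω₃=-0.369
apply F[4]=-10.000 → step 5: x=-0.066, v=-1.248, θ₁=0.095, ω₁=2.321, θ₂=0.072, ω₂=0.174, θ₃=-0.020, ω₃=-0.479
apply F[5]=-10.000 → step 6: x=-0.093, v=-1.497, θ₁=0.147, ω₁=2.927, θ₂=0.075, ω₂=0.182, θ₃=-0.031, ω₃=-0.569
apply F[6]=-10.000 → step 7: x=-0.126, v=-1.739, θ₁=0.212, ω₁=3.539, θ₂=0.079, ω₂=0.179, θ₃=-0.043, ω₃=-0.620
apply F[7]=-10.000 → step 8: x=-0.163, v=-1.960, θ₁=0.289, ω₁=4.108, θ₂=0.082, ω₂=0.180, θ₃=-0.055, ω₃=-0.618
apply F[8]=-10.000 → step 9: x=-0.204, v=-2.148, θ₁=0.376, ω₁=4.589, θ₂=0.086, ω₂=0.200, θ₃=-0.067, ω₃=-0.558
apply F[9]=-10.000 → step 10: x=-0.248, v=-2.298, θ₁=0.472, ω₁=4.966, θ₂=0.091, ω₂=0.253, θ₃=-0.077, ω₃=-0.449
apply F[10]=-10.000 → step 11: x=-0.296, v=-2.412, θ₁=0.574, ω₁=5.250, θ₂=0.096, ω₂=0.342, θ₃=-0.085, ω₃=-0.310
apply F[11]=-10.000 → step 12: x=-0.345, v=-2.495, θ₁=0.681, ω₁=5.467, θ₂=0.105, ω₂=0.466, θ₃=-0.090, ω₃=-0.154
apply F[12]=-10.000 → step 13: x=-0.395, v=-2.552, θ₁=0.792, ω₁=5.642, θ₂=0.115, ω₂=0.624, θ₃=-0.091, ω₃=0.008
apply F[13]=-10.000 → step 14: x=-0.447, v=-2.587, θ₁=0.907, ω₁=5.792, θ₂=0.130, ω₂=0.810, θ₃=-0.089, ω₃=0.172
apply F[14]=-10.000 → step 15: x=-0.499, v=-2.603, θ₁=1.024, ω₁=5.933, θ₂=0.148, ω₂=1.022, θ₃=-0.084, ω₃=0.334
apply F[15]=-10.000 → step 16: x=-0.551, v=-2.600, θ₁=1.144, ω₁=6.073, θ₂=0.171, ω₂=1.260, θ₃=-0.076, ω₃=0.497

Answer: x=-0.551, v=-2.600, θ₁=1.144, ω₁=6.073, θ₂=0.171, ω₂=1.260, θ₃=-0.076, ω₃=0.497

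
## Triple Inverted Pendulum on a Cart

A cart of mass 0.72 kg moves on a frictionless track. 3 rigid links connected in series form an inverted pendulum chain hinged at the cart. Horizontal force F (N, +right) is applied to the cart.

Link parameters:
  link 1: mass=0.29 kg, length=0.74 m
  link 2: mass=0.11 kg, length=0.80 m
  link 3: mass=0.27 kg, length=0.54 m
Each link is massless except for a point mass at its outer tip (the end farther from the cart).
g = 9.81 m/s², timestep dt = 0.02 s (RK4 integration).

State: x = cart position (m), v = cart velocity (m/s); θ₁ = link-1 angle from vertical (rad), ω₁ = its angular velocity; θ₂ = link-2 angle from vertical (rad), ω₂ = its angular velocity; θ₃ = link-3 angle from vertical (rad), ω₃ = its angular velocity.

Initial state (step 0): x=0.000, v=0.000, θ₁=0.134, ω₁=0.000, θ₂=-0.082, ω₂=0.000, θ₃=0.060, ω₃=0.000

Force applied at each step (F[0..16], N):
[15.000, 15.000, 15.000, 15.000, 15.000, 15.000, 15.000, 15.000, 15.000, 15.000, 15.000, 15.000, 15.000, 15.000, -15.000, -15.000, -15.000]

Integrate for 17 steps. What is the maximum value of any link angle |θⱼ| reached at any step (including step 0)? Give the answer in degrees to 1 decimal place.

apply F[0]=+15.000 → step 1: x=0.004, v=0.389, θ₁=0.130, ω₁=-0.404, θ₂=-0.084, ω₂=-0.233, θ₃=0.062, ω₃=0.197
apply F[1]=+15.000 → step 2: x=0.016, v=0.780, θ₁=0.118, ω₁=-0.820, θ₂=-0.091, ω₂=-0.459, θ₃=0.068, ω₃=0.396
apply F[2]=+15.000 → step 3: x=0.035, v=1.177, θ₁=0.097, ω₁=-1.257, θ₂=-0.103, ω₂=-0.671, θ₃=0.078, ω₃=0.597
apply F[3]=+15.000 → step 4: x=0.063, v=1.580, θ₁=0.067, ω₁=-1.724, θ₂=-0.118, ω₂=-0.857, θ₃=0.092, ω₃=0.791
apply F[4]=+15.000 → step 5: x=0.098, v=1.991, θ₁=0.028, ω₁=-2.229, θ₂=-0.137, ω₂=-1.001, θ₃=0.109, ω₃=0.958
apply F[5]=+15.000 → step 6: x=0.142, v=2.407, θ₁=-0.022, ω₁=-2.773, θ₂=-0.158, ω₂=-1.084, θ₃=0.130, ω₃=1.067
apply F[6]=+15.000 → step 7: x=0.195, v=2.824, θ₁=-0.083, ω₁=-3.348, θ₂=-0.179, ω₂=-1.093, θ₃=0.151, ω₃=1.078
apply F[7]=+15.000 → step 8: x=0.255, v=3.234, θ₁=-0.156, ω₁=-3.937, θ₂=-0.201, ω₂=-1.021, θ₃=0.172, ω₃=0.948
apply F[8]=+15.000 → step 9: x=0.324, v=3.626, θ₁=-0.241, ω₁=-4.510, θ₂=-0.220, ω₂=-0.880, θ₃=0.188, ω₃=0.645
apply F[9]=+15.000 → step 10: x=0.400, v=3.986, θ₁=-0.336, ω₁=-5.031, θ₂=-0.236, ω₂=-0.705, θ₃=0.196, ω₃=0.160
apply F[10]=+15.000 → step 11: x=0.483, v=4.302, θ₁=-0.441, ω₁=-5.465, θ₂=-0.248, ω₂=-0.545, θ₃=0.193, ω₃=-0.485
apply F[11]=+15.000 → step 12: x=0.572, v=4.569, θ₁=-0.554, ω₁=-5.790, θ₂=-0.258, ω₂=-0.451, θ₃=0.176, ω₃=-1.238
apply F[12]=+15.000 → step 13: x=0.666, v=4.789, θ₁=-0.672, ω₁=-6.001, θ₂=-0.267, ω₂=-0.459, θ₃=0.144, ω₃=-2.032
apply F[13]=+15.000 → step 14: x=0.763, v=4.967, θ₁=-0.793, ω₁=-6.110, θ₂=-0.277, ω₂=-0.589, θ₃=0.095, ω₃=-2.801
apply F[14]=-15.000 → step 15: x=0.858, v=4.511, θ₁=-0.913, ω₁=-5.841, θ₂=-0.289, ω₂=-0.582, θ₃=0.038, ω₃=-2.948
apply F[15]=-15.000 → step 16: x=0.944, v=4.072, θ₁=-1.028, ω₁=-5.672, θ₂=-0.300, ω₂=-0.565, θ₃=-0.022, ω₃=-3.042
apply F[16]=-15.000 → step 17: x=1.021, v=3.643, θ₁=-1.140, ω₁=-5.584, θ₂=-0.311, ω₂=-0.543, θ₃=-0.084, ω₃=-3.107
Max |angle| over trajectory = 1.140 rad = 65.3°.

Answer: 65.3°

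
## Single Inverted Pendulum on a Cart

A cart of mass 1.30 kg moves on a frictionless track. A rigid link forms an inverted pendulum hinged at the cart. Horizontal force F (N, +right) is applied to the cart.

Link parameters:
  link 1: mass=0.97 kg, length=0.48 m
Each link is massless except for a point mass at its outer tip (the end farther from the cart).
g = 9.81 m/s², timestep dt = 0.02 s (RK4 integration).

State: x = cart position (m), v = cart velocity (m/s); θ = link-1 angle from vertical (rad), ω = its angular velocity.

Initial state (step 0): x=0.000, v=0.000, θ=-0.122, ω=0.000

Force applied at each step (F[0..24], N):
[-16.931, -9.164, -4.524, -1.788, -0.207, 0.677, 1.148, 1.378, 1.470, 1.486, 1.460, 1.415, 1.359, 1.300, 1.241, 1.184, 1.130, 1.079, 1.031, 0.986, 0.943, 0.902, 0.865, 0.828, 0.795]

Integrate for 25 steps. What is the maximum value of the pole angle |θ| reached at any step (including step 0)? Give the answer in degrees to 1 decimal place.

Answer: 7.0°

Derivation:
apply F[0]=-16.931 → step 1: x=-0.002, v=-0.240, θ=-0.118, ω=0.448
apply F[1]=-9.164 → step 2: x=-0.008, v=-0.364, θ=-0.106, ω=0.659
apply F[2]=-4.524 → step 3: x=-0.016, v=-0.419, θ=-0.093, ω=0.732
apply F[3]=-1.788 → step 4: x=-0.025, v=-0.435, θ=-0.078, ω=0.729
apply F[4]=-0.207 → step 5: x=-0.033, v=-0.428, θ=-0.064, ω=0.686
apply F[5]=+0.677 → step 6: x=-0.042, v=-0.409, θ=-0.051, ω=0.624
apply F[6]=+1.148 → step 7: x=-0.050, v=-0.385, θ=-0.039, ω=0.555
apply F[7]=+1.378 → step 8: x=-0.057, v=-0.359, θ=-0.029, ω=0.488
apply F[8]=+1.470 → step 9: x=-0.064, v=-0.333, θ=-0.019, ω=0.423
apply F[9]=+1.486 → step 10: x=-0.071, v=-0.308, θ=-0.012, ω=0.365
apply F[10]=+1.460 → step 11: x=-0.076, v=-0.284, θ=-0.005, ω=0.312
apply F[11]=+1.415 → step 12: x=-0.082, v=-0.262, θ=0.001, ω=0.266
apply F[12]=+1.359 → step 13: x=-0.087, v=-0.242, θ=0.006, ω=0.224
apply F[13]=+1.300 → step 14: x=-0.092, v=-0.223, θ=0.010, ω=0.188
apply F[14]=+1.241 → step 15: x=-0.096, v=-0.206, θ=0.013, ω=0.157
apply F[15]=+1.184 → step 16: x=-0.100, v=-0.190, θ=0.016, ω=0.130
apply F[16]=+1.130 → step 17: x=-0.103, v=-0.175, θ=0.019, ω=0.106
apply F[17]=+1.079 → step 18: x=-0.107, v=-0.161, θ=0.021, ω=0.085
apply F[18]=+1.031 → step 19: x=-0.110, v=-0.148, θ=0.022, ω=0.068
apply F[19]=+0.986 → step 20: x=-0.113, v=-0.136, θ=0.023, ω=0.052
apply F[20]=+0.943 → step 21: x=-0.115, v=-0.125, θ=0.024, ω=0.039
apply F[21]=+0.902 → step 22: x=-0.118, v=-0.115, θ=0.025, ω=0.028
apply F[22]=+0.865 → step 23: x=-0.120, v=-0.105, θ=0.025, ω=0.018
apply F[23]=+0.828 → step 24: x=-0.122, v=-0.096, θ=0.026, ω=0.009
apply F[24]=+0.795 → step 25: x=-0.124, v=-0.088, θ=0.026, ω=0.002
Max |angle| over trajectory = 0.122 rad = 7.0°.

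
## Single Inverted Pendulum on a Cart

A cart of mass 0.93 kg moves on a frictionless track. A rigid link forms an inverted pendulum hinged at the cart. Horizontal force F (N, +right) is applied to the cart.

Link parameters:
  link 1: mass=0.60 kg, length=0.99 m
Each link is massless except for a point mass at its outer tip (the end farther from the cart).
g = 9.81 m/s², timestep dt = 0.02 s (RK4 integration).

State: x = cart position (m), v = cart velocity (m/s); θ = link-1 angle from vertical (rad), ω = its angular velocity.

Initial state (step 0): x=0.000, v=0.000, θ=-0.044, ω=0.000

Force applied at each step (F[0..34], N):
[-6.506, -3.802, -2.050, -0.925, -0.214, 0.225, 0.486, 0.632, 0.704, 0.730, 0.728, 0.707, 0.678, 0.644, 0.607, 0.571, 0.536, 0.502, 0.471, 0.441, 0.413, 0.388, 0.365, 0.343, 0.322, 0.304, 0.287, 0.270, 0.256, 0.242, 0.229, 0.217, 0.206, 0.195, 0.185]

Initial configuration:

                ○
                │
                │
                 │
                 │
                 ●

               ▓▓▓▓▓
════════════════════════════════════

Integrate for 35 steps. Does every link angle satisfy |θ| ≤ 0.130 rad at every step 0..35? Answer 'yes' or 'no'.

apply F[0]=-6.506 → step 1: x=-0.001, v=-0.134, θ=-0.043, ω=0.127
apply F[1]=-3.802 → step 2: x=-0.005, v=-0.211, θ=-0.040, ω=0.196
apply F[2]=-2.050 → step 3: x=-0.009, v=-0.250, θ=-0.035, ω=0.228
apply F[3]=-0.925 → step 4: x=-0.015, v=-0.266, θ=-0.031, ω=0.237
apply F[4]=-0.214 → step 5: x=-0.020, v=-0.267, θ=-0.026, ω=0.233
apply F[5]=+0.225 → step 6: x=-0.025, v=-0.259, θ=-0.021, ω=0.220
apply F[6]=+0.486 → step 7: x=-0.030, v=-0.246, θ=-0.017, ω=0.204
apply F[7]=+0.632 → step 8: x=-0.035, v=-0.231, θ=-0.013, ω=0.185
apply F[8]=+0.704 → step 9: x=-0.039, v=-0.214, θ=-0.010, ω=0.166
apply F[9]=+0.730 → step 10: x=-0.044, v=-0.197, θ=-0.007, ω=0.147
apply F[10]=+0.728 → step 11: x=-0.047, v=-0.181, θ=-0.004, ω=0.130
apply F[11]=+0.707 → step 12: x=-0.051, v=-0.165, θ=-0.001, ω=0.114
apply F[12]=+0.678 → step 13: x=-0.054, v=-0.151, θ=0.001, ω=0.099
apply F[13]=+0.644 → step 14: x=-0.057, v=-0.137, θ=0.003, ω=0.085
apply F[14]=+0.607 → step 15: x=-0.059, v=-0.125, θ=0.004, ω=0.073
apply F[15]=+0.571 → step 16: x=-0.062, v=-0.113, θ=0.005, ω=0.062
apply F[16]=+0.536 → step 17: x=-0.064, v=-0.102, θ=0.007, ω=0.053
apply F[17]=+0.502 → step 18: x=-0.066, v=-0.092, θ=0.008, ω=0.044
apply F[18]=+0.471 → step 19: x=-0.068, v=-0.083, θ=0.008, ω=0.037
apply F[19]=+0.441 → step 20: x=-0.069, v=-0.075, θ=0.009, ω=0.030
apply F[20]=+0.413 → step 21: x=-0.071, v=-0.067, θ=0.010, ω=0.024
apply F[21]=+0.388 → step 22: x=-0.072, v=-0.060, θ=0.010, ω=0.019
apply F[22]=+0.365 → step 23: x=-0.073, v=-0.053, θ=0.010, ω=0.014
apply F[23]=+0.343 → step 24: x=-0.074, v=-0.047, θ=0.011, ω=0.010
apply F[24]=+0.322 → step 25: x=-0.075, v=-0.042, θ=0.011, ω=0.007
apply F[25]=+0.304 → step 26: x=-0.076, v=-0.037, θ=0.011, ω=0.004
apply F[26]=+0.287 → step 27: x=-0.076, v=-0.032, θ=0.011, ω=0.001
apply F[27]=+0.270 → step 28: x=-0.077, v=-0.027, θ=0.011, ω=-0.001
apply F[28]=+0.256 → step 29: x=-0.078, v=-0.023, θ=0.011, ω=-0.003
apply F[29]=+0.242 → step 30: x=-0.078, v=-0.019, θ=0.011, ω=-0.005
apply F[30]=+0.229 → step 31: x=-0.078, v=-0.016, θ=0.011, ω=-0.007
apply F[31]=+0.217 → step 32: x=-0.079, v=-0.013, θ=0.011, ω=-0.008
apply F[32]=+0.206 → step 33: x=-0.079, v=-0.009, θ=0.010, ω=-0.009
apply F[33]=+0.195 → step 34: x=-0.079, v=-0.007, θ=0.010, ω=-0.010
apply F[34]=+0.185 → step 35: x=-0.079, v=-0.004, θ=0.010, ω=-0.011
Max |angle| over trajectory = 0.044 rad; bound = 0.130 → within bound.

Answer: yes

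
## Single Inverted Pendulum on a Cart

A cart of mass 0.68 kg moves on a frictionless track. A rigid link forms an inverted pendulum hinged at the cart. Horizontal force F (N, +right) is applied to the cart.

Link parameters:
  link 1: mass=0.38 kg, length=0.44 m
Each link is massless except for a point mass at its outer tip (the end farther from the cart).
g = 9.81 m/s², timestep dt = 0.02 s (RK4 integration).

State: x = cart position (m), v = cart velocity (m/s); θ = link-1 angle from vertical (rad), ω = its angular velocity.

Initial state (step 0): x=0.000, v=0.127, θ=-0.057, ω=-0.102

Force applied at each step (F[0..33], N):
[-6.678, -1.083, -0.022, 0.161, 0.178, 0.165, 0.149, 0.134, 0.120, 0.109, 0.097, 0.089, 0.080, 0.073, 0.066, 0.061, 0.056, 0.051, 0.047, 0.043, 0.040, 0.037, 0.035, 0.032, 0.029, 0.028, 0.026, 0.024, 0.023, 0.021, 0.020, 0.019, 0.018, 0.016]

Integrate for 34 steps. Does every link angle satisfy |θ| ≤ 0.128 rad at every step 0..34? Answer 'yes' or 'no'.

Answer: yes

Derivation:
apply F[0]=-6.678 → step 1: x=0.001, v=-0.063, θ=-0.055, ω=0.304
apply F[1]=-1.083 → step 2: x=-0.001, v=-0.089, θ=-0.049, ω=0.340
apply F[2]=-0.022 → step 3: x=-0.003, v=-0.085, θ=-0.042, ω=0.310
apply F[3]=+0.161 → step 4: x=-0.004, v=-0.076, θ=-0.036, ω=0.272
apply F[4]=+0.178 → step 5: x=-0.006, v=-0.067, θ=-0.031, ω=0.237
apply F[5]=+0.165 → step 6: x=-0.007, v=-0.059, θ=-0.027, ω=0.206
apply F[6]=+0.149 → step 7: x=-0.008, v=-0.052, θ=-0.023, ω=0.179
apply F[7]=+0.134 → step 8: x=-0.009, v=-0.046, θ=-0.020, ω=0.155
apply F[8]=+0.120 → step 9: x=-0.010, v=-0.040, θ=-0.017, ω=0.134
apply F[9]=+0.109 → step 10: x=-0.011, v=-0.035, θ=-0.014, ω=0.116
apply F[10]=+0.097 → step 11: x=-0.011, v=-0.031, θ=-0.012, ω=0.101
apply F[11]=+0.089 → step 12: x=-0.012, v=-0.027, θ=-0.010, ω=0.087
apply F[12]=+0.080 → step 13: x=-0.012, v=-0.024, θ=-0.009, ω=0.075
apply F[13]=+0.073 → step 14: x=-0.013, v=-0.021, θ=-0.007, ω=0.065
apply F[14]=+0.066 → step 15: x=-0.013, v=-0.018, θ=-0.006, ω=0.056
apply F[15]=+0.061 → step 16: x=-0.013, v=-0.016, θ=-0.005, ω=0.048
apply F[16]=+0.056 → step 17: x=-0.014, v=-0.013, θ=-0.004, ω=0.042
apply F[17]=+0.051 → step 18: x=-0.014, v=-0.012, θ=-0.003, ω=0.036
apply F[18]=+0.047 → step 19: x=-0.014, v=-0.010, θ=-0.003, ω=0.031
apply F[19]=+0.043 → step 20: x=-0.014, v=-0.008, θ=-0.002, ω=0.026
apply F[20]=+0.040 → step 21: x=-0.015, v=-0.007, θ=-0.001, ω=0.022
apply F[21]=+0.037 → step 22: x=-0.015, v=-0.006, θ=-0.001, ω=0.019
apply F[22]=+0.035 → step 23: x=-0.015, v=-0.005, θ=-0.001, ω=0.016
apply F[23]=+0.032 → step 24: x=-0.015, v=-0.004, θ=-0.000, ω=0.014
apply F[24]=+0.029 → step 25: x=-0.015, v=-0.003, θ=-0.000, ω=0.011
apply F[25]=+0.028 → step 26: x=-0.015, v=-0.002, θ=0.000, ω=0.009
apply F[26]=+0.026 → step 27: x=-0.015, v=-0.001, θ=0.000, ω=0.008
apply F[27]=+0.024 → step 28: x=-0.015, v=-0.001, θ=0.000, ω=0.006
apply F[28]=+0.023 → step 29: x=-0.015, v=0.000, θ=0.000, ω=0.005
apply F[29]=+0.021 → step 30: x=-0.015, v=0.001, θ=0.001, ω=0.004
apply F[30]=+0.020 → step 31: x=-0.015, v=0.001, θ=0.001, ω=0.003
apply F[31]=+0.019 → step 32: x=-0.015, v=0.002, θ=0.001, ω=0.002
apply F[32]=+0.018 → step 33: x=-0.015, v=0.002, θ=0.001, ω=0.002
apply F[33]=+0.016 → step 34: x=-0.015, v=0.003, θ=0.001, ω=0.001
Max |angle| over trajectory = 0.057 rad; bound = 0.128 → within bound.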